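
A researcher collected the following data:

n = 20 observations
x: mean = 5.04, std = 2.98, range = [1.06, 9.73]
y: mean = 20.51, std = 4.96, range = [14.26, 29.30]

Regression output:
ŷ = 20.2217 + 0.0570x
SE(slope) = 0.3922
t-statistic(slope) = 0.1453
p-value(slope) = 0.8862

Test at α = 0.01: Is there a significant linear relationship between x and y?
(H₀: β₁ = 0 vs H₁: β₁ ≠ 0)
p-value = 0.8862 ≥ α = 0.01, so we fail to reject H₀. The relationship is not significant.

Hypothesis test for the slope coefficient:

H₀: β₁ = 0 (no linear relationship)
H₁: β₁ ≠ 0 (linear relationship exists)

Test statistic: t = β̂₁ / SE(β̂₁) = 0.0570 / 0.3922 = 0.1453

With df = 18, the two-sided p-value for |t| = 0.1453 is 0.8862.

Decision rule: reject H₀ if p-value < α.
p-value = 0.8862 ≥ α = 0.01 → fail to reject H₀.

Conclusion: the linear association between x and y is not significant at the 1% level.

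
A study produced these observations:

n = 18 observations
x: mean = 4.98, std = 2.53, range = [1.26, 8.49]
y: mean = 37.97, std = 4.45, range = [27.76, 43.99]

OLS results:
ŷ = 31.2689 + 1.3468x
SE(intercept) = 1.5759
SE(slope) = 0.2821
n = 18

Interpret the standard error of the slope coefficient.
SE(slope) = 0.2821 measures the uncertainty in the estimated slope. The coefficient is estimated with moderate precision (SE/|β̂₁| = 20.9%).

SE(β̂₁) = 0.2821 says: if we drew many samples of n = 18 from the same population and refit each time, the fitted slopes would scatter with a standard deviation of roughly 0.2821 around the true β₁.

Relative precision:
- SE / |β̂₁| = 0.2821 / 1.3468 = 20.9%
- Rule of thumb (under 20%: precise; 20% to under 50%: moderately precise; 50% or more: imprecise) → moderately precise

Link to the t-test: t = β̂₁ / SE(β̂₁) = 1.3468 / 0.2821 = 4.7742, the statistic for H₀: β₁ = 0.

What drives SE(β̂₁): larger n (here n = 18) → smaller SE; wider spread of x values → smaller SE; more residual scatter → larger SE.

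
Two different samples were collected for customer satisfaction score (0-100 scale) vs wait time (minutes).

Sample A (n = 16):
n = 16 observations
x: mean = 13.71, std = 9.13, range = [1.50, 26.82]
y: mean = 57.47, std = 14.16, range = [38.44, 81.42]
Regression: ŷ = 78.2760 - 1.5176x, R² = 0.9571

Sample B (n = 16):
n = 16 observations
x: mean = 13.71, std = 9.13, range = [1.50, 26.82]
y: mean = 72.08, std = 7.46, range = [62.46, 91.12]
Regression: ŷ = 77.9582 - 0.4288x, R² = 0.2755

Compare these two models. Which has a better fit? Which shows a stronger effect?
Model A has the better fit (R² = 0.9571 vs 0.2755). Model A shows the stronger effect (|β₁| = 1.5176 vs 0.4288).

Model Comparison:

Fit — compare R²:
- Model A: R² = 0.9571 → 95.71% of variance in satisfaction score explained
- Model B: R² = 0.2755 → 27.55% of variance in satisfaction score explained
- 0.9571 > 0.2755 → Model A has the better fit

Which has the larger per-minute effect? (|β₁|)
- Model A: β₁ = -1.5176 → predicted satisfaction score falls 1.5176 points per additional minute of wait time
- Model B: β₁ = -0.4288 → predicted satisfaction score falls 0.4288 points per additional minute of wait time
- |-1.5176| > |-0.4288| → Model A shows the stronger marginal effect

Note: A steeper slope doesn't make a better model if the scatter around the line is large.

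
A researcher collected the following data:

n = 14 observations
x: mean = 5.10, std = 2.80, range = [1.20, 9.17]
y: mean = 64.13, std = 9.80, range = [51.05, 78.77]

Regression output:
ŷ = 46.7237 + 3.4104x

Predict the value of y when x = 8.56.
ŷ = 75.9167

Plug x = 8.56 into the fitted line:

ŷ = 46.7237 + 3.4104 × 8.56
ŷ = 46.7237 + 29.1930
ŷ = 75.9167

This is a point prediction; actual observations scatter around it by roughly the residual standard deviation.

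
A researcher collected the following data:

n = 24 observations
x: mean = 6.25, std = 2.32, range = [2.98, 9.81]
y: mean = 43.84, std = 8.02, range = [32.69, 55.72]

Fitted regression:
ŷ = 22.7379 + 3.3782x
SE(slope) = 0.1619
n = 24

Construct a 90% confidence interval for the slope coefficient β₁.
The 90% CI for β₁ is (3.1002, 3.6562)

Confidence interval for the slope:

The 90% CI for β₁ is: β̂₁ ± t*(α/2, n-2) × SE(β̂₁)

Step 1: Find critical t-value
- Confidence level = 0.9
- Degrees of freedom = n - 2 = 24 - 2 = 22
- t*(α/2, 22) = 1.7171

Step 2: Calculate margin of error
Margin = 1.7171 × 0.1619 = 0.2780

Step 3: Construct interval
CI = 3.3782 ± 0.2780
CI = (3.1002, 3.6562)

Interpretation: We are 90% confident that the true slope β₁ lies between 3.1002 and 3.6562.
The interval does not include 0, suggesting a significant linear relationship.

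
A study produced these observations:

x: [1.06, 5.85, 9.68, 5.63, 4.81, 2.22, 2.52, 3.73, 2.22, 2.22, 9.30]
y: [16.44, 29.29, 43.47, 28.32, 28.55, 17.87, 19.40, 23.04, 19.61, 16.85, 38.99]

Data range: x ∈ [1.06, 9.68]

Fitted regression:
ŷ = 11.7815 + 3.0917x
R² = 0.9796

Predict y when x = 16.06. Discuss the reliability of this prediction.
ŷ = 61.4342, but this is extrapolation (above the data range [1.06, 9.68]) and may be unreliable.

Prediction calculation:
ŷ = 11.7815 + 3.0917 × 16.06
ŷ = 61.4342

Reliability:
- Data range: x ∈ [1.06, 9.68]
- Prediction point: x = 16.06 is 6.38 units above the observed range → this is EXTRAPOLATION, not interpolation

Why that matters here:
- There are no observations near this x to validate the fitted line there
- Real relationships often flatten, saturate, or turn nonlinear at extremes
- R² describes fit only over the sampled x values; it says nothing about behaviour beyond them

A defensible statement: 'if the linear trend continued to x = 16.06, y would be about 61.4342' — the premise is untested.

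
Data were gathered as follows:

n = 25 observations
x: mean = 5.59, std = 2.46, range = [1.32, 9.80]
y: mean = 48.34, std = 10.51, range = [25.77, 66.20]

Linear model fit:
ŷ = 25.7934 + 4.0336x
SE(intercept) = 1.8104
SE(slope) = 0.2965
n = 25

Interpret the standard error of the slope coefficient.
The slope 4.0336 is pinned down to within about ±0.2965 (one SE) by these data — relative uncertainty 7.4%, i.e. precise.

What SE measures:
- The standard error quantifies the sampling variability of the coefficient estimate
- It is the estimated standard deviation of β̂₁ across hypothetical repeated samples of the same size
- Smaller SE → more precise estimate

Relative precision:
- SE / |β̂₁| = 0.2965 / 4.0336 = 7.4%
- Rule of thumb (under 20%: precise; 20% to under 50%: moderately precise; 50% or more: imprecise) → precise

Link to interval estimation: a confidence interval for β₁ is β̂₁ ± t* × 0.2965, so SE sets the half-width per unit of t*.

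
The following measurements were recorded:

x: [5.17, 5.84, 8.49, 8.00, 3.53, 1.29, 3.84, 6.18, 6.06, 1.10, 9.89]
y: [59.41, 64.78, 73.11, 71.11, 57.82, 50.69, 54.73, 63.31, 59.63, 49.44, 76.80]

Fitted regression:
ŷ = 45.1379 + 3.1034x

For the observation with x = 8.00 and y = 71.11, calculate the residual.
Residual = 1.1449

The residual is the difference between the actual value and the predicted value:

Residual = y - ŷ

Step 1: Calculate predicted value
ŷ = 45.1379 + 3.1034 × 8.00
ŷ = 69.9651

Step 2: Calculate residual
Residual = 71.11 - 69.9651
Residual = 1.1449

The residual is positive, so the observed y = 71.11 sits above the regression line (the line underestimates it by 1.1449).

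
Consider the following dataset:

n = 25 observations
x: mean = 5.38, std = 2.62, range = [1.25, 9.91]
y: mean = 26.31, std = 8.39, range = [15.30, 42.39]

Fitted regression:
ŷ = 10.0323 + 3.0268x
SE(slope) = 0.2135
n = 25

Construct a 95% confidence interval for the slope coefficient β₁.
The 95% CI for β₁ is (2.5851, 3.4685)

Confidence interval for the slope:

The 95% CI for β₁ is: β̂₁ ± t*(α/2, n-2) × SE(β̂₁)

Step 1: Find critical t-value
- Confidence level = 0.95
- Degrees of freedom = n - 2 = 25 - 2 = 23
- t*(α/2, 23) = 2.0687

Step 2: Calculate margin of error
Margin = 2.0687 × 0.2135 = 0.4417

Step 3: Construct interval
CI = 3.0268 ± 0.4417
CI = (2.5851, 3.4685)

Interpretation: intervals built this way capture the true β₁ in 95% of repeated samples; here the plausible range for the per-unit effect of x on y is 2.5851 to 3.4685.
Both endpoints are positive, so the data support a genuinely positive slope at this confidence level.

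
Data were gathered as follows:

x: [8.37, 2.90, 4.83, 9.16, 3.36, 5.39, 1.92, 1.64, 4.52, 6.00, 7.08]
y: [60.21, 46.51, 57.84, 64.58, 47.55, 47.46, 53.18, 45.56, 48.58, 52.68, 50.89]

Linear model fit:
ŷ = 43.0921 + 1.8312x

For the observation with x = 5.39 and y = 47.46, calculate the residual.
Residual = -5.5023

The residual is the difference between the actual value and the predicted value:

Residual = y - ŷ

Step 1: Calculate predicted value
ŷ = 43.0921 + 1.8312 × 5.39
ŷ = 52.9623

Step 2: Calculate residual
Residual = 47.46 - 52.9623
Residual = -5.5023

Sign check: y < ŷ, so the point is below the line and the fit overestimates here.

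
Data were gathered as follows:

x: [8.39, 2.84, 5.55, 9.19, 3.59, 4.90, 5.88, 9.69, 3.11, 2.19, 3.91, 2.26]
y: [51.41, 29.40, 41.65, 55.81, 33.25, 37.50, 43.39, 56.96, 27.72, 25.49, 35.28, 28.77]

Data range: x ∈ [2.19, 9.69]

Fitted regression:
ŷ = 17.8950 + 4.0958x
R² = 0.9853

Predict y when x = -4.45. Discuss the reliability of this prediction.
ŷ = -0.3313 (extrapolation — x = -4.45 lies outside [2.19, 9.69], so reliability is low).

Prediction calculation:
ŷ = 17.8950 + 4.0958 × (-4.45)
ŷ = -0.3313

Reliability:
- Data range: x ∈ [2.19, 9.69]
- Prediction point: x = -4.45 is 6.64 units below the observed range → this is EXTRAPOLATION, not interpolation

Why that matters here:
- R² describes fit only over the sampled x values; it says nothing about behaviour beyond them
- The linear relationship may not hold outside the observed range
- The standard error of prediction grows with (x − x̄)², and x = -4.45 is far from x̄ = 5.12

A defensible statement: 'if the linear trend continued to x = -4.45, y would be about -0.3313' — the premise is untested.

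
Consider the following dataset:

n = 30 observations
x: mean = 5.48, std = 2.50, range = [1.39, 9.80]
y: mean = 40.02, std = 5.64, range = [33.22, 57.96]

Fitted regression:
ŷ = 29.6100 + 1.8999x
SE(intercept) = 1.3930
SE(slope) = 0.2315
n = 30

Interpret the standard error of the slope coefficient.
The slope 1.8999 is pinned down to within about ±0.2315 (one SE) by these data — relative uncertainty 12.2%, i.e. precise.

SE(β̂₁) = s / √Sxx, where s is the residual standard deviation and Sxx = Σ(x − x̄)². It is the yardstick for how far β̂₁ = 1.8999 could plausibly be from the true slope.

Relative precision:
- SE / |β̂₁| = 0.2315 / 1.8999 = 12.2%
- Rule of thumb (under 20%: precise; 20% to under 50%: moderately precise; 50% or more: imprecise) → precise

Link to the t-test: t = β̂₁ / SE(β̂₁) = 1.8999 / 0.2315 = 8.2069, the statistic for H₀: β₁ = 0.

What drives SE(β̂₁): wider spread of x values → smaller SE; more residual scatter → larger SE.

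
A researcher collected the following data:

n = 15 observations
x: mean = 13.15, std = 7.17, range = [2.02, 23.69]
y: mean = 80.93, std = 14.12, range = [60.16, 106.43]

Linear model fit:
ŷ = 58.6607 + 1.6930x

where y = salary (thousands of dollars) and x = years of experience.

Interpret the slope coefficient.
An increase of one year in experience is associated with a 1.6930 thousand dollars increase in predicted salary.

β₁ = 1.6930 is the change in predicted salary (thousand dollars) per additional year of experience.

Interpretation:
- Experience up by 1 year → predicted salary increases by 1.6930 thousand dollars
- This is a linear approximation: the same per-unit change is assumed across the whole observed x range
- The sign (+) gives the direction; the magnitude 1.6930 gives the size of the effect per year

The intercept β₀ = 58.6607 is the predicted salary when experience = 0; since the smallest observed x is 2.02, this is an extrapolation and mainly anchors the line.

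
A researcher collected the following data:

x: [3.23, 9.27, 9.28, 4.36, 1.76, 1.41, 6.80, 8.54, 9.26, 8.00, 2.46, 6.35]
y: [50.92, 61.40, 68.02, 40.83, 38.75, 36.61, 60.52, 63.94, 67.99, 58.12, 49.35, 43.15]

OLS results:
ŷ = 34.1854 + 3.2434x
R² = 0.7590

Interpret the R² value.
The model explains 75.90% of the variance in y (R² = 0.7590), leaving 24.10% unexplained; the fit is strong.

R² (coefficient of determination) measures the proportion of variance in y explained by the regression model.

Here R² = 0.7590:
- Explained: 75.90% of the variation in y
- Unexplained (residual): 100% − 75.90% = 24.10%
- Rule of thumb (below 0.3 weak; 0.3 to below 0.7 moderate; 0.7 and above strong) → strong

Calculation: R² = 1 − (SS_res / SS_tot), where SS_res is the sum of squared residuals and SS_tot the total sum of squares.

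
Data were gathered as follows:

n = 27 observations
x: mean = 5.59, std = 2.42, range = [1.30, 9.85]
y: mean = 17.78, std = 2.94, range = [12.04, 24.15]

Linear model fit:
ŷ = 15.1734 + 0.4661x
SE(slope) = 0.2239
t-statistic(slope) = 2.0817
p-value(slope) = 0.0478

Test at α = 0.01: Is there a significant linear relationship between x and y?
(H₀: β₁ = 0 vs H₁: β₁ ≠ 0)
Since p-value = 0.0478 ≥ α = 0.01, fail to reject H₀ — the slope is not significantly different from 0.

Hypothesis test for the slope coefficient:

H₀: β₁ = 0 (no linear relationship)
H₁: β₁ ≠ 0 (linear relationship exists)

Test statistic: t = β̂₁ / SE(β̂₁) = 0.4661 / 0.2239 = 2.0817

The p-value (0.0478) is the probability, under H₀, of a t-statistic at least as extreme as |t| = 2.0817 (two-sided, df = n − 2 = 25).

Decision rule: reject H₀ if p-value < α.
p-value = 0.0478 ≥ α = 0.01 → fail to reject H₀.

Conclusion: the linear association between x and y is not significant at the 1% level.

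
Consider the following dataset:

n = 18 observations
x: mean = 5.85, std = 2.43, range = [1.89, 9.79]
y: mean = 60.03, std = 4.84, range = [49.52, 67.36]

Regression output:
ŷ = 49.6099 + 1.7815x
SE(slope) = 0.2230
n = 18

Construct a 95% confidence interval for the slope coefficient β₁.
The 95% CI for β₁ is (1.3088, 2.2542)

Confidence interval for the slope:

The 95% CI for β₁ is: β̂₁ ± t*(α/2, n-2) × SE(β̂₁)

Step 1: Find critical t-value
- Confidence level = 0.95
- Degrees of freedom = n - 2 = 18 - 2 = 16
- t*(α/2, 16) = 2.1199

Step 2: Calculate margin of error
Margin = 2.1199 × 0.2230 = 0.4727

Step 3: Construct interval
CI = 1.7815 ± 0.4727
CI = (1.3088, 2.2542)

Interpretation: We are 95% confident that the true slope β₁ lies between 1.3088 and 2.2542.
Both endpoints are positive, so the data support a genuinely positive slope at this confidence level.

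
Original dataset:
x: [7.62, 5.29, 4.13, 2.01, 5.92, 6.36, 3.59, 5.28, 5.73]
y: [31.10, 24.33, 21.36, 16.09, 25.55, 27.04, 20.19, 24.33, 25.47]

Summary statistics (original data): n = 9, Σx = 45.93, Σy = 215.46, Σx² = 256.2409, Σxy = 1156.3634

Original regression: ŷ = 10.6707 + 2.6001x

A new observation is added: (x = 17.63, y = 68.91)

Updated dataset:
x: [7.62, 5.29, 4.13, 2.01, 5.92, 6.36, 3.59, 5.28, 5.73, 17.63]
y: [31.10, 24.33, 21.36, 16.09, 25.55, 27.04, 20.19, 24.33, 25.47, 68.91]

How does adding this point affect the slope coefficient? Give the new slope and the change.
Adding the point moves β₁ from 2.6001 to 3.4573, i.e. it increases by 0.8572 (+33.0%).

The new point has HIGH LEVERAGE: x = 17.63 is far from the original mean x̄ = 45.93/9 ≈ 5.10 (original range [2.01, 7.62]).

Step 1: Update the sums with the new point (n goes from 9 to 10)
Σx  = 45.93 + 17.63 = 63.56
Σy  = 215.46 + 68.91 = 284.37
Σx² = 256.2409 + 17.63² = 256.2409 + 310.8169 = 567.0578
Σxy = 1156.3634 + 17.63×68.91 = 1156.3634 + 1214.8833 = 2371.2467

Step 2: Recompute the slope with b₁ = (nΣxy − ΣxΣy) / (nΣx² − (Σx)²)
Numerator   = 10×2371.2467 − 63.56×284.37 = 23712.4670 − 18074.5572 = 5637.9098
Denominator = 10×567.0578 − 63.56² = 5670.5780 − 4039.8736 = 1630.7044
b₁(new) = 5637.9098 / 1630.7044 = 3.4573

(Same formula on the original sums: (9×1156.3634 − 45.93×215.46) / (9×256.2409 − 45.93²) = 511.1928 / 196.6032 = 2.6001, matching the given fit.)

Step 3: Change in slope
Δβ₁ = 3.4573 − 2.6001 = +0.8572
Relative change = +0.8572 / 2.6001 × 100% = +33.0%
→ the slope increases when the point is added.

A high-leverage point only changes the slope if it is off the original line; here y = 68.91 is above the original trend, so the slope increases.
In practice: investigate whether it comes from the same population as the rest of the sample.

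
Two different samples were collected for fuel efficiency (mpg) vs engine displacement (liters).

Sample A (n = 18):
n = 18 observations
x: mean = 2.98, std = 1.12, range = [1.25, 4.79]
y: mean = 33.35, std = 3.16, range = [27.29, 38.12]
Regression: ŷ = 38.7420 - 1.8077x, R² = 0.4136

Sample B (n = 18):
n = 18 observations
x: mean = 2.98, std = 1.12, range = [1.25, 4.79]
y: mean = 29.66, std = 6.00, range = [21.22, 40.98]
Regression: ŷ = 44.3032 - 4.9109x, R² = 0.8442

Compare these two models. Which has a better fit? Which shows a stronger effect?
Model B has the better fit (R² = 0.8442 vs 0.4136). Model B shows the stronger effect (|β₁| = 4.9109 vs 1.8077).

Model Comparison:

Fit — compare R²:
- Model A: R² = 0.4136 → 41.36% of variance in fuel efficiency explained
- Model B: R² = 0.8442 → 84.42% of variance in fuel efficiency explained
- 0.8442 > 0.4136 → Model B has the better fit

Effect size (slope magnitude):
- Model A: β₁ = -1.8077 → predicted fuel efficiency falls 1.8077 mpg per additional liter of engine displacement
- Model B: β₁ = -4.9109 → predicted fuel efficiency falls 4.9109 mpg per additional liter of engine displacement
- |-1.8077| < |-4.9109| → Model B shows the stronger marginal effect

Note: The two samples could reflect different populations, time periods, or measurement quality.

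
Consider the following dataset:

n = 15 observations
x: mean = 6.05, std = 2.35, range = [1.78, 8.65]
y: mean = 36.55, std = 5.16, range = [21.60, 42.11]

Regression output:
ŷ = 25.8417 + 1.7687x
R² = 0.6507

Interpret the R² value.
The model explains 65.07% of the variance in y (R² = 0.6507), leaving 34.93% unexplained; the fit is moderate.

R² = 1 − SS_res/SS_tot compares the residual scatter to the total scatter of y about its mean.

Here R² = 0.6507:
- Explained: 65.07% of the variation in y
- Unexplained (residual): 100% − 65.07% = 34.93%
- Rule of thumb (below 0.3 weak; 0.3 to below 0.7 moderate; 0.7 and above strong) → moderate

Note: R² says nothing about causation, and a high R² does not by itself mean the linear form is appropriate — check the residuals.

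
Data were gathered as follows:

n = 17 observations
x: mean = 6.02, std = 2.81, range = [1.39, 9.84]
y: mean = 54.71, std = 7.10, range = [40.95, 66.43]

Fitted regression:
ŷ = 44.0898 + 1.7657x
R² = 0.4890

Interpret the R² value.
R² = 0.4890 means 48.90% of the variation in y is explained by the linear relationship with x. This indicates a moderate fit.

R² (coefficient of determination) measures the proportion of variance in y explained by the regression model.

Here R² = 0.4890:
- Explained: 48.90% of the variation in y
- Unexplained (residual): 100% − 48.90% = 51.10%
- Rule of thumb (below 0.3 weak; 0.3 to below 0.7 moderate; 0.7 and above strong) → moderate

Calculation: R² = 1 − (SS_res / SS_tot), where SS_res is the sum of squared residuals and SS_tot the total sum of squares.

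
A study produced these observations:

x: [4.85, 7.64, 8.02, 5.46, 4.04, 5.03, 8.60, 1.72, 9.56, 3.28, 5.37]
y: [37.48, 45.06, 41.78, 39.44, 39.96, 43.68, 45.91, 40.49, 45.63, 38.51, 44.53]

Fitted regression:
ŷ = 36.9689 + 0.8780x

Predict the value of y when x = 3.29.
ŷ = 39.8575

x = 3.29 lies inside the observed range [1.72, 9.56], so the fitted equation applies directly:

ŷ = 36.9689 + 0.8780 × 3.29
ŷ = 36.9689 + 2.8886
ŷ = 39.8575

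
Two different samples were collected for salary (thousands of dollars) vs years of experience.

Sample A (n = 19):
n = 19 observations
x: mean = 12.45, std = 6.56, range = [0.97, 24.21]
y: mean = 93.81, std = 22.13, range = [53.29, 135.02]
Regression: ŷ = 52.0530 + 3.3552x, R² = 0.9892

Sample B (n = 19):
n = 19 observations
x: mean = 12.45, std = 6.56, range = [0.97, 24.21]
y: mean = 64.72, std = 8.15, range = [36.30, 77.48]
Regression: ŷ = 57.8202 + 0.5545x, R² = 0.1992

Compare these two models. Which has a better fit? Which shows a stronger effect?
Model A has the better fit (R² = 0.9892 vs 0.1992). Model A shows the stronger effect (|β₁| = 3.3552 vs 0.5545).

Model Comparison:

Goodness of fit (R²):
- Model A: R² = 0.9892 → 98.92% of variance in salary explained
- Model B: R² = 0.1992 → 19.92% of variance in salary explained
- 0.9892 > 0.1992 → Model A has the better fit

Which has the larger per-year effect? (|β₁|)
- Model A: β₁ = 3.3552 → predicted salary rises 3.3552 thousand dollars per additional year of experience
- Model B: β₁ = 0.5545 → predicted salary rises 0.5545 thousand dollars per additional year of experience
- |3.3552| > |0.5545| → Model A shows the stronger marginal effect

Note: The two samples could reflect different populations, time periods, or measurement quality.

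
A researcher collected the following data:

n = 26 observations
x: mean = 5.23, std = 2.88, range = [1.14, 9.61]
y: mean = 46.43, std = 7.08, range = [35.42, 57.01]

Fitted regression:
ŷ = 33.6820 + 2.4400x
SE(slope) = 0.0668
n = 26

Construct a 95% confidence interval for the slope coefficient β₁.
The 95% CI for β₁ is (2.3021, 2.5779)

Confidence interval for the slope:

The 95% CI for β₁ is: β̂₁ ± t*(α/2, n-2) × SE(β̂₁)

Step 1: Find critical t-value
- Confidence level = 0.95
- Degrees of freedom = n - 2 = 26 - 2 = 24
- t*(α/2, 24) = 2.0639

Step 2: Calculate margin of error
Margin = 2.0639 × 0.0668 = 0.1379

Step 3: Construct interval
CI = 2.4400 ± 0.1379
CI = (2.3021, 2.5779)

Interpretation: each one-unit increase in x is associated with a change in mean y of between 2.3021 and 2.5779, with 95% confidence.
Both endpoints are positive, so the data support a genuinely positive slope at this confidence level.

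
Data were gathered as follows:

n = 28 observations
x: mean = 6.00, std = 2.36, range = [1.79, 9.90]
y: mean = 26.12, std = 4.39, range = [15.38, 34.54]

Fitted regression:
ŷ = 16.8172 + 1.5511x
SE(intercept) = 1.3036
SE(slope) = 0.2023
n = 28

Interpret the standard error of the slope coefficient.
SE(β̂₁) = 0.2023 is the estimated standard deviation of the slope estimate across repeated samples; relative to β̂₁ = 1.5511 that is 13.0%, a precise estimate.

SE(β̂₁) = 0.2023 says: if we drew many samples of n = 28 from the same population and refit each time, the fitted slopes would scatter with a standard deviation of roughly 0.2023 around the true β₁.

Relative precision:
- SE / |β̂₁| = 0.2023 / 1.5511 = 13.0%
- Rule of thumb (under 20%: precise; 20% to under 50%: moderately precise; 50% or more: imprecise) → precise

Link to the t-test: t = β̂₁ / SE(β̂₁) = 1.5511 / 0.2023 = 7.6673, the statistic for H₀: β₁ = 0.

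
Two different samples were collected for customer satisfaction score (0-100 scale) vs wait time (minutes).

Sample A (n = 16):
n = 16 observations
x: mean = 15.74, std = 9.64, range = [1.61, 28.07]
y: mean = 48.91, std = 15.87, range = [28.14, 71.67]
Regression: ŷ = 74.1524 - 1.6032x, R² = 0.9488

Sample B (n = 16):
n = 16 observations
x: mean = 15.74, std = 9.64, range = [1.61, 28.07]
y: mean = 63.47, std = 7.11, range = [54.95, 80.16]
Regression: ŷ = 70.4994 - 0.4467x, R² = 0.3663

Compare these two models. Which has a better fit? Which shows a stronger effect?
Model A has the better fit (R² = 0.9488 vs 0.3663). Model A shows the stronger effect (|β₁| = 1.6032 vs 0.4467).

Model Comparison:

Fit — compare R²:
- Model A: R² = 0.9488 → 94.88% of variance in satisfaction score explained
- Model B: R² = 0.3663 → 36.63% of variance in satisfaction score explained
- 0.9488 > 0.3663 → Model A has the better fit

Strength of effect — compare |β₁|:
- Model A: β₁ = -1.6032 → predicted satisfaction score falls 1.6032 points per additional minute of wait time
- Model B: β₁ = -0.4467 → predicted satisfaction score falls 0.4467 points per additional minute of wait time
- |-1.6032| > |-0.4467| → Model A shows the stronger marginal effect

Note: A steeper slope doesn't make a better model if the scatter around the line is large.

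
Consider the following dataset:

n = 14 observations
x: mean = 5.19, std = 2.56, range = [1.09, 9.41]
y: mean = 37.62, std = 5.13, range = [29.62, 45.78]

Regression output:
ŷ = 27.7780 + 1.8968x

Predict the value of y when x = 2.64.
ŷ = 32.7856

To predict y for x = 2.64, substitute into the regression equation:

ŷ = 27.7780 + 1.8968 × 2.64
ŷ = 27.7780 + 5.0076
ŷ = 32.7856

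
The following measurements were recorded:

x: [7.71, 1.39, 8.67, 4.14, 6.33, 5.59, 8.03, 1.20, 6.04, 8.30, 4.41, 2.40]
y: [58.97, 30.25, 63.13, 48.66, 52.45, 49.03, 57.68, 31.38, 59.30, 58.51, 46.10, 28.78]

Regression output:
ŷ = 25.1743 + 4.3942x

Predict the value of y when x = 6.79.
ŷ = 55.0109

x = 6.79 lies inside the observed range [1.20, 8.67], so the fitted equation applies directly:

ŷ = 25.1743 + 4.3942 × 6.79
ŷ = 25.1743 + 29.8366
ŷ = 55.0109

This is the fitted mean response at that x — an individual observation would come with a wider prediction interval.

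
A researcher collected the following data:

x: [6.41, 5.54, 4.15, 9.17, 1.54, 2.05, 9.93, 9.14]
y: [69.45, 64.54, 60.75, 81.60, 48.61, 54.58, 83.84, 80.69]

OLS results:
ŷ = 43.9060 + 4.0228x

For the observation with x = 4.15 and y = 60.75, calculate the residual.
Residual = 0.1494

The residual is the difference between the actual value and the predicted value:

Residual = y - ŷ

Step 1: Calculate predicted value
ŷ = 43.9060 + 4.0228 × 4.15
ŷ = 60.6006

Step 2: Calculate residual
Residual = 60.75 - 60.6006
Residual = 0.1494

Interpretation: the model underestimates the actual value by 0.1494 at this point (positive residual → observation lies above the fitted line).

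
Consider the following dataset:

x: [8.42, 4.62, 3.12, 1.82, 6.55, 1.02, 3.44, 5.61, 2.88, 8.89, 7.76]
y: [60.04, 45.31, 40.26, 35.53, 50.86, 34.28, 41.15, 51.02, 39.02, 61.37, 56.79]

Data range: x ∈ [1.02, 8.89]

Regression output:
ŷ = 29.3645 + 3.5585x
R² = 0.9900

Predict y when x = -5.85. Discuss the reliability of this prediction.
ŷ = 8.5473 (extrapolation — x = -5.85 lies outside [1.02, 8.89], so reliability is low).

Prediction calculation:
ŷ = 29.3645 + 3.5585 × (-5.85)
ŷ = 8.5473

Reliability:
- Data range: x ∈ [1.02, 8.89]
- Prediction point: x = -5.85 is 6.87 units below the observed range → this is EXTRAPOLATION, not interpolation

Why that matters here:
- R² describes fit only over the sampled x values; it says nothing about behaviour beyond them
- There are no observations near this x to validate the fitted line there
- The standard error of prediction grows with (x − x̄)², and x = -5.85 is far from x̄ = 4.92

The R² = 0.9900 only validates the fit within [1.02, 8.89]; treat ŷ = 8.5473 with caution.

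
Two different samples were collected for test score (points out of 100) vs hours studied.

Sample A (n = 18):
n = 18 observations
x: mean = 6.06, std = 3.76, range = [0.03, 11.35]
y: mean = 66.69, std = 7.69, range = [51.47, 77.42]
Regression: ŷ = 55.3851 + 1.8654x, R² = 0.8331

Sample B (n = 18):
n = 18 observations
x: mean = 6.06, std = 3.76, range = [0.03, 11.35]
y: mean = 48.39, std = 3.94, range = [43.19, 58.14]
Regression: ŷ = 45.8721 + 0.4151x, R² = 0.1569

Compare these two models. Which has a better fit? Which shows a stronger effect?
Model A has the better fit (R² = 0.8331 vs 0.1569). Model A shows the stronger effect (|β₁| = 1.8654 vs 0.4151).

Model Comparison:

Goodness of fit (R²):
- Model A: R² = 0.8331 → 83.31% of variance in test score explained
- Model B: R² = 0.1569 → 15.69% of variance in test score explained
- 0.8331 > 0.1569 → Model A has the better fit

Which has the larger per-hour effect? (|β₁|)
- Model A: β₁ = 1.8654 → predicted test score rises 1.8654 points per additional hour of study time
- Model B: β₁ = 0.4151 → predicted test score rises 0.4151 points per additional hour of study time
- |1.8654| > |0.4151| → Model A shows the stronger marginal effect

Notes:
- A steeper slope doesn't make a better model if the scatter around the line is large.
- R² measures how tightly points cluster around the line; β₁ measures how steep the line is — they answer different questions.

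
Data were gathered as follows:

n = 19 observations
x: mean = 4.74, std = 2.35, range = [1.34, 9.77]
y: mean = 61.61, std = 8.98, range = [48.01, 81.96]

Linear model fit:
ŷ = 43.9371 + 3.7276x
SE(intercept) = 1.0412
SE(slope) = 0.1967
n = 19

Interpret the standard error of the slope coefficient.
SE(slope) = 0.1967 measures the uncertainty in the estimated slope. The coefficient is estimated precisely (SE/|β̂₁| = 5.3%).

SE(β̂₁) = s / √Sxx, where s is the residual standard deviation and Sxx = Σ(x − x̄)². It is the yardstick for how far β̂₁ = 3.7276 could plausibly be from the true slope.

Relative precision:
- SE / |β̂₁| = 0.1967 / 3.7276 = 5.3%
- Rule of thumb (under 20%: precise; 20% to under 50%: moderately precise; 50% or more: imprecise) → precise

Rough 95% range (±2 SE): 3.7276 ± 0.3934 → (3.3342, 4.1210).

What drives SE(β̂₁): larger n (here n = 19) → smaller SE.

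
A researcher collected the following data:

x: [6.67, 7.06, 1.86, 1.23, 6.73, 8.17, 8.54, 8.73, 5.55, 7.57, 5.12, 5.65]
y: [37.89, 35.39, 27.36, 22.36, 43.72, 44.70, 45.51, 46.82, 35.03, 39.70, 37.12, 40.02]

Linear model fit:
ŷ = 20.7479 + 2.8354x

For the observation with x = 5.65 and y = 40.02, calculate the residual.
Residual = 3.2521

The residual is the difference between the actual value and the predicted value:

Residual = y - ŷ

Step 1: Calculate predicted value
ŷ = 20.7479 + 2.8354 × 5.65
ŷ = 36.7679

Step 2: Calculate residual
Residual = 40.02 - 36.7679
Residual = 3.2521

The residual is positive, so the observed y = 40.02 sits above the regression line (the line underestimates it by 3.2521).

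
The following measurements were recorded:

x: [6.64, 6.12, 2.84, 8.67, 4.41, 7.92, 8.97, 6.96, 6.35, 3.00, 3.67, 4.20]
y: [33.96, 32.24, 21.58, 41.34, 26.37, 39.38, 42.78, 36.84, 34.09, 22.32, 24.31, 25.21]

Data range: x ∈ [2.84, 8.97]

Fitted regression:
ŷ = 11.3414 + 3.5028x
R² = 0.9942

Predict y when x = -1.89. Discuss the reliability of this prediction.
ŷ = 4.7211 (extrapolation — x = -1.89 lies outside [2.84, 8.97], so reliability is low).

Prediction calculation:
ŷ = 11.3414 + 3.5028 × (-1.89)
ŷ = 4.7211

Reliability:
- Data range: x ∈ [2.84, 8.97]
- Prediction point: x = -1.89 is 4.73 units below the observed range → this is EXTRAPOLATION, not interpolation

Why that matters here:
- R² describes fit only over the sampled x values; it says nothing about behaviour beyond them
- Real relationships often flatten, saturate, or turn nonlinear at extremes

A defensible statement: 'if the linear trend continued to x = -1.89, y would be about 4.7211' — the premise is untested.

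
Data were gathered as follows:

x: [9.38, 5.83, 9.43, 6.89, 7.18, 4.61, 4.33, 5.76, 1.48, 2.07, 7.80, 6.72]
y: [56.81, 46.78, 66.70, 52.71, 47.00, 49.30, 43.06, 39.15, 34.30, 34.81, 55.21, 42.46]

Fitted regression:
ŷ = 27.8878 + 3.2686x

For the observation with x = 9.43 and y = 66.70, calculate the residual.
Residual = 7.9893

The residual is the difference between the actual value and the predicted value:

Residual = y - ŷ

Step 1: Calculate predicted value
ŷ = 27.8878 + 3.2686 × 9.43
ŷ = 58.7107

Step 2: Calculate residual
Residual = 66.70 - 58.7107
Residual = 7.9893

Interpretation: the model underestimates the actual value by 7.9893 at this point (positive residual → observation lies above the fitted line).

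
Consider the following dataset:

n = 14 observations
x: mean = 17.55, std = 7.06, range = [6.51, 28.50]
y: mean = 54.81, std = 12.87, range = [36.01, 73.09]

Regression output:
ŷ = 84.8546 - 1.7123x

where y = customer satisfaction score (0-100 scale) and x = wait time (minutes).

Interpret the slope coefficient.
On average, satisfaction score is about 1.7123 points lower for every extra minute of wait time.

The slope coefficient β₁ = -1.7123 represents the marginal effect of wait time on satisfaction score.

Interpretation:
- Wait time up by 1 minute → predicted satisfaction score decreases by 1.7123 points
- This is a linear approximation: the same per-unit change is assumed across the whole observed x range
- The slope describes association in these data, not necessarily a causal effect

(β₀ = 84.8546 is the fitted value at x = 0 and is not part of the slope interpretation.)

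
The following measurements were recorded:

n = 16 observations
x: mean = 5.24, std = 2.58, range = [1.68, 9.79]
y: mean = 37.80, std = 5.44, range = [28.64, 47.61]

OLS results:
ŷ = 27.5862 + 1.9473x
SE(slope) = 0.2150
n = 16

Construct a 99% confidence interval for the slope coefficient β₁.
The 99% CI for β₁ is (1.3073, 2.5873)

Confidence interval for the slope:

The 99% CI for β₁ is: β̂₁ ± t*(α/2, n-2) × SE(β̂₁)

Step 1: Find critical t-value
- Confidence level = 0.99
- Degrees of freedom = n - 2 = 16 - 2 = 14
- t*(α/2, 14) = 2.9768

Step 2: Calculate margin of error
Margin = 2.9768 × 0.2150 = 0.6400

Step 3: Construct interval
CI = 1.9473 ± 0.6400
CI = (1.3073, 2.5873)

Interpretation: intervals built this way capture the true β₁ in 99% of repeated samples; here the plausible range for the per-unit effect of x on y is 1.3073 to 2.5873.
The interval does not include 0, suggesting a significant linear relationship.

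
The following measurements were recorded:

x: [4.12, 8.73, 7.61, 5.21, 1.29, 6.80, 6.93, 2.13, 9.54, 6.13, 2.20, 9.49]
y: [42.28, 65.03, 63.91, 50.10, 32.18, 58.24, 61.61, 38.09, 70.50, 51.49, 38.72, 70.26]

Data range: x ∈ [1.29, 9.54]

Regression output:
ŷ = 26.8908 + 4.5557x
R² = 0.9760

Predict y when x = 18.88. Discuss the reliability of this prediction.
ŷ = 112.9024 (extrapolation — x = 18.88 lies outside [1.29, 9.54], so reliability is low).

Prediction calculation:
ŷ = 26.8908 + 4.5557 × 18.88
ŷ = 112.9024

Reliability:
- Data range: x ∈ [1.29, 9.54]
- Prediction point: x = 18.88 is 9.34 units above the observed range → this is EXTRAPOLATION, not interpolation

Why that matters here:
- The standard error of prediction grows with (x − x̄)², and x = 18.88 is far from x̄ = 5.85
- R² describes fit only over the sampled x values; it says nothing about behaviour beyond them
- There are no observations near this x to validate the fitted line there

Report the number if required, but flag clearly that it is an extrapolation.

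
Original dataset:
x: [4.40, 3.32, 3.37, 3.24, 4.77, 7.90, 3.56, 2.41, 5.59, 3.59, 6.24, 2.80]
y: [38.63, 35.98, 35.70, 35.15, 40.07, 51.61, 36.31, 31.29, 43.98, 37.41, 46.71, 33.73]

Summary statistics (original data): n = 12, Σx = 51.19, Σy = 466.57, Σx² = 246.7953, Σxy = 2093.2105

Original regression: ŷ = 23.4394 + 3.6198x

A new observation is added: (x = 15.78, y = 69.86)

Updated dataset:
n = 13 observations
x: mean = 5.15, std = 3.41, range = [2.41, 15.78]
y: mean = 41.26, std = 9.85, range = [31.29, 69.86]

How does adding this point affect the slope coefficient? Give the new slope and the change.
The slope changes from 3.6198 to 2.8657 (change of -0.7541, or -20.8%).

x = 15.78 lies well outside the original x-range [2.41, 7.90] (x̄ ≈ 4.27), so this observation has high leverage and can move the slope substantially.

Step 1: Update the sums with the new point (n goes from 12 to 13)
Σx  = 51.19 + 15.78 = 66.97
Σy  = 466.57 + 69.86 = 536.43
Σx² = 246.7953 + 15.78² = 246.7953 + 249.0084 = 495.8037
Σxy = 2093.2105 + 15.78×69.86 = 2093.2105 + 1102.3908 = 3195.6013

Step 2: Recompute the slope with b₁ = (nΣxy − ΣxΣy) / (nΣx² − (Σx)²)
Numerator   = 13×3195.6013 − 66.97×536.43 = 41542.8169 − 35924.7171 = 5618.0998
Denominator = 13×495.8037 − 66.97² = 6445.4481 − 4484.9809 = 1960.4672
b₁(new) = 5618.0998 / 1960.4672 = 2.8657

(Same formula on the original sums: (12×2093.2105 − 51.19×466.57) / (12×246.7953 − 51.19²) = 1234.8077 / 341.1275 = 3.6198, matching the given fit.)

Step 3: Change in slope
Δβ₁ = 2.8657 − 3.6198 = -0.7541
Relative change = -0.7541 / 3.6198 × 100% = -20.8%
→ the slope decreases when the point is added.

Because the point sits below the extension of the original line at a high-leverage x, it tilts the fit down.
In practice: check such a point for data-entry or measurement error; refit with and without it and report both if conclusions differ.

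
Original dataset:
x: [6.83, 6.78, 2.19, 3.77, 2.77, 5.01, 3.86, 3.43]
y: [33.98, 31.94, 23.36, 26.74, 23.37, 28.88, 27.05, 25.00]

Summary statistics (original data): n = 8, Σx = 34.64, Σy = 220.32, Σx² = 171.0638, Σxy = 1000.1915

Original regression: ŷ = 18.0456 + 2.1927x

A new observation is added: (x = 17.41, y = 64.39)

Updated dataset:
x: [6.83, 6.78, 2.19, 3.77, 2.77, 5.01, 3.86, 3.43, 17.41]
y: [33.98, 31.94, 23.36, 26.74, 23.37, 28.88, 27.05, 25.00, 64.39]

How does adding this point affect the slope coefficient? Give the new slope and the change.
New slope β₁ = 2.7413 versus 2.1927 before: a change of +0.5486 (+25.0%).

x = 17.41 lies well outside the original x-range [2.19, 6.83] (x̄ ≈ 4.33), so this observation has high leverage and can move the slope substantially.

Step 1: Update the sums with the new point (n goes from 8 to 9)
Σx  = 34.64 + 17.41 = 52.05
Σy  = 220.32 + 64.39 = 284.71
Σx² = 171.0638 + 17.41² = 171.0638 + 303.1081 = 474.1719
Σxy = 1000.1915 + 17.41×64.39 = 1000.1915 + 1121.0299 = 2121.2214

Step 2: Recompute the slope with b₁ = (nΣxy − ΣxΣy) / (nΣx² − (Σx)²)
Numerator   = 9×2121.2214 − 52.05×284.71 = 19090.9926 − 14819.1555 = 4271.8371
Denominator = 9×474.1719 − 52.05² = 4267.5471 − 2709.2025 = 1558.3446
b₁(new) = 4271.8371 / 1558.3446 = 2.7413

(Same formula on the original sums: (8×1000.1915 − 34.64×220.32) / (8×171.0638 − 34.64²) = 369.6472 / 168.5808 = 2.1927, matching the given fit.)

Step 3: Change in slope
Δβ₁ = 2.7413 − 2.1927 = +0.5486
Relative change = +0.5486 / 2.1927 × 100% = +25.0%
→ the slope increases when the point is added.

A high-leverage point only changes the slope if it is off the original line; here y = 64.39 is above the original trend, so the slope increases.
In practice: investigate whether it comes from the same population as the rest of the sample.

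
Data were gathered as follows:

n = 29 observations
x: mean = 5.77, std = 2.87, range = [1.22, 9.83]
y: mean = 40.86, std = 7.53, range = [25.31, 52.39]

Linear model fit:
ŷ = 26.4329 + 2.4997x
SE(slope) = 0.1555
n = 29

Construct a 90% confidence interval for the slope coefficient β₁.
The 90% CI for β₁ is (2.2348, 2.7646)

Confidence interval for the slope:

The 90% CI for β₁ is: β̂₁ ± t*(α/2, n-2) × SE(β̂₁)

Step 1: Find critical t-value
- Confidence level = 0.9
- Degrees of freedom = n - 2 = 29 - 2 = 27
- t*(α/2, 27) = 1.7033

Step 2: Calculate margin of error
Margin = 1.7033 × 0.1555 = 0.2649

Step 3: Construct interval
CI = 2.4997 ± 0.2649
CI = (2.2348, 2.7646)

Interpretation: each one-unit increase in x is associated with a change in mean y of between 2.2348 and 2.7646, with 90% confidence.
Both endpoints are positive, so the data support a genuinely positive slope at this confidence level.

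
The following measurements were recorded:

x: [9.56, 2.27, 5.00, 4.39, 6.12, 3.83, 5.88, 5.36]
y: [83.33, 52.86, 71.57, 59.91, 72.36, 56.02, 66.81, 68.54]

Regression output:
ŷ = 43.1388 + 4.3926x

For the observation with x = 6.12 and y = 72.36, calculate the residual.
Residual = 2.3385

The residual is the difference between the actual value and the predicted value:

Residual = y - ŷ

Step 1: Calculate predicted value
ŷ = 43.1388 + 4.3926 × 6.12
ŷ = 70.0215

Step 2: Calculate residual
Residual = 72.36 - 70.0215
Residual = 2.3385

The residual is positive, so the observed y = 72.36 sits above the regression line (the line underestimates it by 2.3385).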